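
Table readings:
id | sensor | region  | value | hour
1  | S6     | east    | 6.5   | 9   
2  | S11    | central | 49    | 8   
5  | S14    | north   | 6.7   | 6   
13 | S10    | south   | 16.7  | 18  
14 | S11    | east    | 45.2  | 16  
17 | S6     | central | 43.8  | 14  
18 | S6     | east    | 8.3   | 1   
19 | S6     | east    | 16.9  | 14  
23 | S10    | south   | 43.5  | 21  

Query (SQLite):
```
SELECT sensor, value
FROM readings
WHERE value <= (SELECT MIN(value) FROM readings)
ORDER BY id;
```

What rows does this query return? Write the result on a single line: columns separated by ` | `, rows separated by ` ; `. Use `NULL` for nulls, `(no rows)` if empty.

S6 | 6.5

Scalar subquery: MIN(value) over all readings rows = 6.5.
Keep rows where value <= that value.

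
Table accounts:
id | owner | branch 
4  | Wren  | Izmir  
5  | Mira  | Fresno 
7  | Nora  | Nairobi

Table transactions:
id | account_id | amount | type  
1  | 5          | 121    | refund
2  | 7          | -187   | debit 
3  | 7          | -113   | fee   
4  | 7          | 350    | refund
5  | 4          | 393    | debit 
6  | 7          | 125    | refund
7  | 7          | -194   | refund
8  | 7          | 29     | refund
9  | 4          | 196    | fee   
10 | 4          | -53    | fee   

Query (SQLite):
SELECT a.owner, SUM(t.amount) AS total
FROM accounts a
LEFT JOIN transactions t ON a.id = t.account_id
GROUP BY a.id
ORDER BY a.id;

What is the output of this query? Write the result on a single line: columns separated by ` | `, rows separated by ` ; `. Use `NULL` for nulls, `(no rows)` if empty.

Wren | 536 ; Mira | 121 ; Nora | 10

LEFT JOIN keeps every accounts row; unmatched ones get NULL for transactions columns.
Group by accounts.id and compute SUM(t.amount). SUM over an all-NULL group is NULL.
  4: ids {5, 9, 10} → SUM(t.amount)=536
  5: ids {1} → SUM(t.amount)=121
  7: ids {2, 3, 4, 6, 7, 8} → SUM(t.amount)=10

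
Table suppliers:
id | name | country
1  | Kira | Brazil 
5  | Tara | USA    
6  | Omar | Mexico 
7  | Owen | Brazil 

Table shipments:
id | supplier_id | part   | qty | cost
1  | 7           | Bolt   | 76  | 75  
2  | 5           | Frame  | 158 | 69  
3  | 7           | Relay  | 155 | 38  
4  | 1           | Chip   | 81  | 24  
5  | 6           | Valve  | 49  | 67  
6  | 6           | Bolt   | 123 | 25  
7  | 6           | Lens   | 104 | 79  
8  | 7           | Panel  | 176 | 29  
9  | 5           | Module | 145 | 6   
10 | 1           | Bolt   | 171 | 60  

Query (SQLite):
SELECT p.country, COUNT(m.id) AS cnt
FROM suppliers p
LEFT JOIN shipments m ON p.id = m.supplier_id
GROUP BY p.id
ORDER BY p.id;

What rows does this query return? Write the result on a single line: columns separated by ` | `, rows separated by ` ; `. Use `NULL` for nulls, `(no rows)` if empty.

LEFT JOIN keeps every suppliers row; unmatched ones get NULL for shipments columns.
Group by suppliers.id and compute COUNT(m.id). COUNT(col) of an all-NULL group is 0.
  1: ids {4, 10} → COUNT(m.id)=2
  5: ids {2, 9} → COUNT(m.id)=2
  6: ids {5, 6, 7} → COUNT(m.id)=3
  7: ids {1, 3, 8} → COUNT(m.id)=3

Brazil | 2 ; USA | 2 ; Mexico | 3 ; Brazil | 3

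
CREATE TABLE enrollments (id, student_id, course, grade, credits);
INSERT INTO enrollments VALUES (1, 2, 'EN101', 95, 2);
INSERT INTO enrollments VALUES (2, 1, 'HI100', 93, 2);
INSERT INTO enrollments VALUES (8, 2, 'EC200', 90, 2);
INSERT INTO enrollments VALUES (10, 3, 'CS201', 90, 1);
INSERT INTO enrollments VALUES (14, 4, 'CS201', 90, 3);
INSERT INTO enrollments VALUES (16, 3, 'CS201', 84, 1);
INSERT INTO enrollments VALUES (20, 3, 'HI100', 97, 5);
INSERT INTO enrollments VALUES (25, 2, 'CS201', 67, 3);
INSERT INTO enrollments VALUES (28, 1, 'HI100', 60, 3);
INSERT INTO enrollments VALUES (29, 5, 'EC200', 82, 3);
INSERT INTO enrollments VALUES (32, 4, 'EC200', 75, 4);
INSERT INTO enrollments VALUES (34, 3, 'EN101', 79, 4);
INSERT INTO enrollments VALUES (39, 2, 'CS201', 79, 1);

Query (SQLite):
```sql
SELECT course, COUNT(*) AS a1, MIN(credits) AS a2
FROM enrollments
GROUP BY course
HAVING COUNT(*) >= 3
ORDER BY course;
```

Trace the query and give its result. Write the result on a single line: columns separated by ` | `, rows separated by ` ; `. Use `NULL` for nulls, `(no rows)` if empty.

CS201 | 5 | 1 ; EC200 | 3 | 2 ; HI100 | 3 | 2

Group enrollments by course.
Per group compute: COUNT(*), MIN(credits).
HAVING: drop groups with fewer than 3 rows.
  CS201: ids {10, 14, 16, 25, 39} → COUNT(*)=5, MIN(credits)=1
  EC200: ids {8, 29, 32} → COUNT(*)=3, MIN(credits)=2
  EN101: ids {1, 34} → COUNT(*)=2, MIN(credits)=2
  HI100: ids {2, 20, 28} → COUNT(*)=3, MIN(credits)=2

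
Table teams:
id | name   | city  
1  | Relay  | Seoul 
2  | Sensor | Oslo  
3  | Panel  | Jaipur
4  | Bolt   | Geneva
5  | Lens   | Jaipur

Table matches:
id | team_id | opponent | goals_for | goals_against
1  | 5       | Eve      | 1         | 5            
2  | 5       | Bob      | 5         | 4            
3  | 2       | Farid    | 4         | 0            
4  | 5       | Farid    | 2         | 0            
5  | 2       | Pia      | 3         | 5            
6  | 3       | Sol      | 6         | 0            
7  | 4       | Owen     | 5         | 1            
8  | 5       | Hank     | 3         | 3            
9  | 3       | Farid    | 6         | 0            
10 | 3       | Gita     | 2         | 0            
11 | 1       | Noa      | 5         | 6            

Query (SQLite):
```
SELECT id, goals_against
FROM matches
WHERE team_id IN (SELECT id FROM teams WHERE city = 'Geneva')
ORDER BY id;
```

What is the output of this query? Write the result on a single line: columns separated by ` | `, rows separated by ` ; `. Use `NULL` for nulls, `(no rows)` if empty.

7 | 1

Inner query: teams.id where city = 'Geneva'.
Outer: keep matches rows whose team_id is in that set.
Inner query → {4}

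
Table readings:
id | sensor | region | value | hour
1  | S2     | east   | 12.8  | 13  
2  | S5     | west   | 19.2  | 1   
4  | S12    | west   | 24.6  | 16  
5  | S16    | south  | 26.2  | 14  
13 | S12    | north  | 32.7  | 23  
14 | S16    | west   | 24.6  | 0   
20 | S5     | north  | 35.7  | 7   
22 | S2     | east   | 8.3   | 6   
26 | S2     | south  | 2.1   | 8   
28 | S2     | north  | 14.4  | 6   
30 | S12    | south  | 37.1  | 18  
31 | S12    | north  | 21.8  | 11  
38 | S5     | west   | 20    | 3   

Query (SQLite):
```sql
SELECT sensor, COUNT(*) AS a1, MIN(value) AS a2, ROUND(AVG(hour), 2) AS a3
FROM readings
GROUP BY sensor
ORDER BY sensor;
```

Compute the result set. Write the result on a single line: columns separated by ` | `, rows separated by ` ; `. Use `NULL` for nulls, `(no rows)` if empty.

S12 | 4 | 21.8 | 17 ; S16 | 2 | 24.6 | 7 ; S2 | 4 | 2.1 | 8.25 ; S5 | 3 | 19.2 | 3.67

Group readings by sensor.
Per group compute: COUNT(*), MIN(value), ROUND(AVG(hour), 2).
  S12: ids {4, 13, 30, 31} → COUNT(*)=4, MIN(value)=21.8, ROUND(AVG(hour), 2)=17
  S16: ids {5, 14} → COUNT(*)=2, MIN(value)=24.6, ROUND(AVG(hour), 2)=7
  S2: ids {1, 22, 26, 28} → COUNT(*)=4, MIN(value)=2.1, ROUND(AVG(hour), 2)=8.25
  S5: ids {2, 20, 38} → COUNT(*)=3, MIN(value)=19.2, ROUND(AVG(hour), 2)=3.67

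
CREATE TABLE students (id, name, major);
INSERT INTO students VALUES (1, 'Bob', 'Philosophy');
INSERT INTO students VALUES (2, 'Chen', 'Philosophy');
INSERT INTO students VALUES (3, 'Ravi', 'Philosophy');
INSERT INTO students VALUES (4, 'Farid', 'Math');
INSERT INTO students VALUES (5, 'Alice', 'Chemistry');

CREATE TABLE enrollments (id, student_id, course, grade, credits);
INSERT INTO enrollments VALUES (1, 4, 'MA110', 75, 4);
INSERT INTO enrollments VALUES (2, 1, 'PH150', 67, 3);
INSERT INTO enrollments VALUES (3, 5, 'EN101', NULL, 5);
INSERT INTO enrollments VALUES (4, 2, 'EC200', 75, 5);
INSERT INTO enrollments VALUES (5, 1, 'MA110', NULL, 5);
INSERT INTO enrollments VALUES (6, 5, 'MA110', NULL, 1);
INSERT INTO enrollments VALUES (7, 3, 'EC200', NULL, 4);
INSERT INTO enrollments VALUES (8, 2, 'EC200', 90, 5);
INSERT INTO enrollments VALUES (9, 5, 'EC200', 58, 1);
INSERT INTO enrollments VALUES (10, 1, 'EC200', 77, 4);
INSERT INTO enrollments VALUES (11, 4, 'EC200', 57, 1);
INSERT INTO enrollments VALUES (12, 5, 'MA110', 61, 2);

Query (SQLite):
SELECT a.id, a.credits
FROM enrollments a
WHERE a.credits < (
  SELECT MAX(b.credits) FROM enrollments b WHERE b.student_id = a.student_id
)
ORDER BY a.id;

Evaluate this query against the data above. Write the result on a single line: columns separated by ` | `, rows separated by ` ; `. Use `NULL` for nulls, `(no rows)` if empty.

For each enrollments row a, compute MAX(credits) over rows sharing a.student_id.
Keep row a if a.credits < that per-group MAX.
  student_id=1: MAX(credits) = 5
  student_id=2: MAX(credits) = 5
  student_id=3: MAX(credits) = 4
  student_id=4: MAX(credits) = 4
  student_id=5: MAX(credits) = 5

2 | 3 ; 6 | 1 ; 9 | 1 ; 10 | 4 ; 11 | 1 ; 12 | 2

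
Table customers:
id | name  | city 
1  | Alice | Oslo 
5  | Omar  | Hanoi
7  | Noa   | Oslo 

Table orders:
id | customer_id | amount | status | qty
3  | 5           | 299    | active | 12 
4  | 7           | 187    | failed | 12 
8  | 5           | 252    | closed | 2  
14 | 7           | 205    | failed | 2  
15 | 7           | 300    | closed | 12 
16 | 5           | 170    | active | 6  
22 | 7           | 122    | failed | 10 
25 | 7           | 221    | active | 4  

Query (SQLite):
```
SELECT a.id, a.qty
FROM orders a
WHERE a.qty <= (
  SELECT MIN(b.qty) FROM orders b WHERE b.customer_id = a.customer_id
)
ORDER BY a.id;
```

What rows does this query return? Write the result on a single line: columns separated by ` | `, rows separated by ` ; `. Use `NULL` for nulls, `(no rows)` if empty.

8 | 2 ; 14 | 2

For each orders row a, compute MIN(qty) over rows sharing a.customer_id.
Keep row a if a.qty <= that per-group MIN.
  customer_id=5: MIN(qty) = 2
  customer_id=7: MIN(qty) = 2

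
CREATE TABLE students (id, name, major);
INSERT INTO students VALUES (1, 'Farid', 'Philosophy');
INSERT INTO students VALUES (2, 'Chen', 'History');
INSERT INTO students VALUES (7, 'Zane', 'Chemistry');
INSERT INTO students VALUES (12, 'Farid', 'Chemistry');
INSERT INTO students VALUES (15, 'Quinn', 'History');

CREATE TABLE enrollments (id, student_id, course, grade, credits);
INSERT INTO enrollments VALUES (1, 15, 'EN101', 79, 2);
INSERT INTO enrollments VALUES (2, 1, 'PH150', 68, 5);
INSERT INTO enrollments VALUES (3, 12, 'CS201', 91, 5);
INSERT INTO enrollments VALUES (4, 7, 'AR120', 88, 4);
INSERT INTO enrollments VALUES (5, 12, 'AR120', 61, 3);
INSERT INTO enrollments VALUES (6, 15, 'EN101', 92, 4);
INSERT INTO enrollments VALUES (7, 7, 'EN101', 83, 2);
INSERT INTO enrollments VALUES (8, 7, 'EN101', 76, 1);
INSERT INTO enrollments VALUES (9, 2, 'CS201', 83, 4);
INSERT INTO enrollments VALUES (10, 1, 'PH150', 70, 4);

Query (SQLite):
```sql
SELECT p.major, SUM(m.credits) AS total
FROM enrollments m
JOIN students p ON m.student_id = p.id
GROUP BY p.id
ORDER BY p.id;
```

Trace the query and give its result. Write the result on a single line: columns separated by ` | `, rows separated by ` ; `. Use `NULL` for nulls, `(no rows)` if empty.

Philosophy | 9 ; History | 4 ; Chemistry | 7 ; Chemistry | 8 ; History | 6

Join each enrollments row to its students via student_id.
Group joined rows by students.id; compute SUM(m.credits) per group.
  1: ids {2, 10} → SUM(m.credits)=9
  2: ids {9} → SUM(m.credits)=4
  7: ids {4, 7, 8} → SUM(m.credits)=7
  12: ids {3, 5} → SUM(m.credits)=8
  15: ids {1, 6} → SUM(m.credits)=6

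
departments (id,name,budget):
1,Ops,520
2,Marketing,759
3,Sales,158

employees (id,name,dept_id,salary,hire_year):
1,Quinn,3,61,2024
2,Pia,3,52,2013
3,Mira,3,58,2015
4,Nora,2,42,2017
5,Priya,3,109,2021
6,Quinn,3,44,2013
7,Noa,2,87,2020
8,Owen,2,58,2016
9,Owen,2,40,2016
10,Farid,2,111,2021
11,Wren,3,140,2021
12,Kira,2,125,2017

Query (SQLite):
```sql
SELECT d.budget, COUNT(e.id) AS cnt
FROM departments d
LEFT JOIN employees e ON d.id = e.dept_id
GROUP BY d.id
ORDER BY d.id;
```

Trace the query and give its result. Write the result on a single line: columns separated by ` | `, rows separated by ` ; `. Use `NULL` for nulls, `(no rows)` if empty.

LEFT JOIN keeps every departments row; unmatched ones get NULL for employees columns.
Group by departments.id and compute COUNT(e.id). COUNT(col) of an all-NULL group is 0.
  1: ids {—} → COUNT(e.id)=0
  2: ids {4, 7, 8, 9, 10, 12} → COUNT(e.id)=6
  3: ids {1, 2, 3, 5, 6, 11} → COUNT(e.id)=6

520 | 0 ; 759 | 6 ; 158 | 6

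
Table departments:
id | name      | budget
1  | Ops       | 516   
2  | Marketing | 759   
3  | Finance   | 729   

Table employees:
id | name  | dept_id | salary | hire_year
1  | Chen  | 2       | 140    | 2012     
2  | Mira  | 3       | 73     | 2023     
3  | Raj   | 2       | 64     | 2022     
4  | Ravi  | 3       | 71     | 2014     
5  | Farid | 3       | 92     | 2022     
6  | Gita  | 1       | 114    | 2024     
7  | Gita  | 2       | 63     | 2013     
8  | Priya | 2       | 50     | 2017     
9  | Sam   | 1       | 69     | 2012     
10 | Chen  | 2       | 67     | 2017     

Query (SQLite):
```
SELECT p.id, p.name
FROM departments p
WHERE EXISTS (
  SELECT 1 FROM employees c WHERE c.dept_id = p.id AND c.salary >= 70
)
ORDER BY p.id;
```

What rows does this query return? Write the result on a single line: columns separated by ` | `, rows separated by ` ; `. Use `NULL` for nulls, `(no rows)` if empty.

For each departments row, check whether any employees with matching dept_id has salary >= 70.
Keep rows where that is true.

1 | Ops ; 2 | Marketing ; 3 | Finance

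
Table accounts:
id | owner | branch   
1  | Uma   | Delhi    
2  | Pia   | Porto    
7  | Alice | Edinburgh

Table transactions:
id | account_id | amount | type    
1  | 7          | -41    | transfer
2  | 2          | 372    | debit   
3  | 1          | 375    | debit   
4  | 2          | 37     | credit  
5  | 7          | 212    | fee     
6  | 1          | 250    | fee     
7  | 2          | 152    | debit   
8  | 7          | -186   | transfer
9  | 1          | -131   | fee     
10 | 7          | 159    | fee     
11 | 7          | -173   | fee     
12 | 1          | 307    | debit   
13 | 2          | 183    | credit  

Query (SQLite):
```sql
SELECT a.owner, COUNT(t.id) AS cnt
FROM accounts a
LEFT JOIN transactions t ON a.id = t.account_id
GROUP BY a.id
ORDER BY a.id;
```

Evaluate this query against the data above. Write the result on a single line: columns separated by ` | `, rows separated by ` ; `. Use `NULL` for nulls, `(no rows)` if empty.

LEFT JOIN keeps every accounts row; unmatched ones get NULL for transactions columns.
Group by accounts.id and compute COUNT(t.id). COUNT(col) of an all-NULL group is 0.
  1: ids {3, 6, 9, 12} → COUNT(t.id)=4
  2: ids {2, 4, 7, 13} → COUNT(t.id)=4
  7: ids {1, 5, 8, 10, 11} → COUNT(t.id)=5

Uma | 4 ; Pia | 4 ; Alice | 5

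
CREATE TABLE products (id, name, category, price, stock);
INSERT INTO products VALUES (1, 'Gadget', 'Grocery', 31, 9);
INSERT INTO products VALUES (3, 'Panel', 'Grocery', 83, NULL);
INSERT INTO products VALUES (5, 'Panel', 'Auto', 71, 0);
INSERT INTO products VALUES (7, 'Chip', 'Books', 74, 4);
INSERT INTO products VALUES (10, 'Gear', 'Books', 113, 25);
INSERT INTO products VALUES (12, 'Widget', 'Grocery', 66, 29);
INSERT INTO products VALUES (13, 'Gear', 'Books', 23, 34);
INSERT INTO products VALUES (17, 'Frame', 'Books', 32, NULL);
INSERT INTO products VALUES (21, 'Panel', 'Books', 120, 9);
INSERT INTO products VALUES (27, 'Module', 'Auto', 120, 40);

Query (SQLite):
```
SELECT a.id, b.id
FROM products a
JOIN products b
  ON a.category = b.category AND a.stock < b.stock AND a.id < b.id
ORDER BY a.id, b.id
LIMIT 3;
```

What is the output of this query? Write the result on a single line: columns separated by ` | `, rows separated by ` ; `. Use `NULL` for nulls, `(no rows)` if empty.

1 | 12 ; 5 | 27 ; 7 | 10

Pairs (a,b) with same category, a.stock < b.stock, a.id < b.id.
category groups: Auto:{5,27} Books:{7,10,13,17,21} Grocery:{1,3,12}
Ordered by (a.id, b.id); first 3.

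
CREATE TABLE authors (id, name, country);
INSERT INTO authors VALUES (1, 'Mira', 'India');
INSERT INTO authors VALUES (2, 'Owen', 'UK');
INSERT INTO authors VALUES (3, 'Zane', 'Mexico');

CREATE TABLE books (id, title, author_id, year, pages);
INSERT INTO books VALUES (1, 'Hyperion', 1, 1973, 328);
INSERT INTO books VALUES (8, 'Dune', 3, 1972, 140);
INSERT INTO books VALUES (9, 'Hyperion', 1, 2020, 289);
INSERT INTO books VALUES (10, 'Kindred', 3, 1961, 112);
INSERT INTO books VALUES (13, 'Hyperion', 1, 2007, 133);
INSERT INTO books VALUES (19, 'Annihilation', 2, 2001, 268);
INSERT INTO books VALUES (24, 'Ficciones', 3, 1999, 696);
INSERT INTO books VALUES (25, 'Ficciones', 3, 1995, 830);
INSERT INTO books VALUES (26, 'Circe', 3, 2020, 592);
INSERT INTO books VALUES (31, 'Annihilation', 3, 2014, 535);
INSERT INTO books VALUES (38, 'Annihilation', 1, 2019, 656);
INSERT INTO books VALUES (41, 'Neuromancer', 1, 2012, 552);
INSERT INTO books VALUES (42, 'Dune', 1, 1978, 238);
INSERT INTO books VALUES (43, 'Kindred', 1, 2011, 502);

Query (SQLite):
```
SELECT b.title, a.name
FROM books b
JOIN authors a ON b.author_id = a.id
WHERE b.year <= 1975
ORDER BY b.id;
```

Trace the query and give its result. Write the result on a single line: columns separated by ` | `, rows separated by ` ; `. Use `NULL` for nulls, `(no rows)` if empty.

Hyperion | Mira ; Dune | Zane ; Kindred | Zane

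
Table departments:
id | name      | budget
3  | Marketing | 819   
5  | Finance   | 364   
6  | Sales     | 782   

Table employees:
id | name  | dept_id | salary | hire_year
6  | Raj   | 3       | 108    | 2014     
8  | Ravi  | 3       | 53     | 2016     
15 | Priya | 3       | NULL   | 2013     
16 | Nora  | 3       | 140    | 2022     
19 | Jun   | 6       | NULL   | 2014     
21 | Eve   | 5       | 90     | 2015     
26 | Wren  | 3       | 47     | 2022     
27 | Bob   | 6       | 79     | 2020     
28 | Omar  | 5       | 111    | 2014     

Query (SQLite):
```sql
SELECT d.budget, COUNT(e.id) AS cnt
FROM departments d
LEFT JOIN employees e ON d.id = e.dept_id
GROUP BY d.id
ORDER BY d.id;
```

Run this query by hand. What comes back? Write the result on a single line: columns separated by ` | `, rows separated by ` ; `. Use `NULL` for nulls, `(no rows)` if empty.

LEFT JOIN keeps every departments row; unmatched ones get NULL for employees columns.
Group by departments.id and compute COUNT(e.id). COUNT(col) of an all-NULL group is 0.
  3: ids {6, 8, 15, 16, 26} → COUNT(e.id)=5
  5: ids {21, 28} → COUNT(e.id)=2
  6: ids {19, 27} → COUNT(e.id)=2

819 | 5 ; 364 | 2 ; 782 | 2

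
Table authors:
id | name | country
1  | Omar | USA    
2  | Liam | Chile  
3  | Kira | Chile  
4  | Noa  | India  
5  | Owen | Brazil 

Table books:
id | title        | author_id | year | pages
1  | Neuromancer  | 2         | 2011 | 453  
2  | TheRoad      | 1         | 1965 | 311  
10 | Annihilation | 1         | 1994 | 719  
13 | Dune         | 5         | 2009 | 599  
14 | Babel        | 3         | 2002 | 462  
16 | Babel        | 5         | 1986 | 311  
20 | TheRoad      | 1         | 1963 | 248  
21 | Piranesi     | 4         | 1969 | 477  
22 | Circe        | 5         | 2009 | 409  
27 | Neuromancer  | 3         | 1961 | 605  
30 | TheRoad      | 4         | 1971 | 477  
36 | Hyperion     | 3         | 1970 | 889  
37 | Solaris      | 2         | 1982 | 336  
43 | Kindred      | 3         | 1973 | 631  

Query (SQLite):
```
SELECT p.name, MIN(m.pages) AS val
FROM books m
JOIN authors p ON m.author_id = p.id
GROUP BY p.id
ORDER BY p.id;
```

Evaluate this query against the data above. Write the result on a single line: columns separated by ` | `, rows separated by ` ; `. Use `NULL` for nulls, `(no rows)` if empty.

Omar | 248 ; Liam | 336 ; Kira | 462 ; Noa | 477 ; Owen | 311

Join each books row to its authors via author_id.
Group joined rows by authors.id; compute MIN(m.pages) per group.
  1: ids {2, 10, 20} → MIN(m.pages)=248
  2: ids {1, 37} → MIN(m.pages)=336
  3: ids {14, 27, 36, 43} → MIN(m.pages)=462
  4: ids {21, 30} → MIN(m.pages)=477
  5: ids {13, 16, 22} → MIN(m.pages)=311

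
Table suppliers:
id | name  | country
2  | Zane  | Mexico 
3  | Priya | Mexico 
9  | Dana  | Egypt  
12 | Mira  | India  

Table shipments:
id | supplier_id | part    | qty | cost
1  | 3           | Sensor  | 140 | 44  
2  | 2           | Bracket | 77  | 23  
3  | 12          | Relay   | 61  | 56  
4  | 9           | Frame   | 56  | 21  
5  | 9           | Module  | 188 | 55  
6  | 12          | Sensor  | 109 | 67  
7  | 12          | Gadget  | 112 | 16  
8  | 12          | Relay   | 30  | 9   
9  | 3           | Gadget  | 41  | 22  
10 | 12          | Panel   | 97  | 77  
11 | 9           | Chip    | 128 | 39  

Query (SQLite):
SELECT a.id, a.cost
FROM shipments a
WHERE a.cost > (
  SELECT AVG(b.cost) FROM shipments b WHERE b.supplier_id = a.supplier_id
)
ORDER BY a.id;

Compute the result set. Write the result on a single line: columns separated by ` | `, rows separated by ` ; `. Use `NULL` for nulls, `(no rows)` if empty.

1 | 44 ; 3 | 56 ; 5 | 55 ; 6 | 67 ; 10 | 77 ; 11 | 39

For each shipments row a, compute AVG(cost) over rows sharing a.supplier_id.
Keep row a if a.cost > that per-group AVG.
  supplier_id=2: AVG(cost) = 23.0
  supplier_id=3: AVG(cost) = 33.0
  supplier_id=9: AVG(cost) = 38.333333
  supplier_id=12: AVG(cost) = 45.0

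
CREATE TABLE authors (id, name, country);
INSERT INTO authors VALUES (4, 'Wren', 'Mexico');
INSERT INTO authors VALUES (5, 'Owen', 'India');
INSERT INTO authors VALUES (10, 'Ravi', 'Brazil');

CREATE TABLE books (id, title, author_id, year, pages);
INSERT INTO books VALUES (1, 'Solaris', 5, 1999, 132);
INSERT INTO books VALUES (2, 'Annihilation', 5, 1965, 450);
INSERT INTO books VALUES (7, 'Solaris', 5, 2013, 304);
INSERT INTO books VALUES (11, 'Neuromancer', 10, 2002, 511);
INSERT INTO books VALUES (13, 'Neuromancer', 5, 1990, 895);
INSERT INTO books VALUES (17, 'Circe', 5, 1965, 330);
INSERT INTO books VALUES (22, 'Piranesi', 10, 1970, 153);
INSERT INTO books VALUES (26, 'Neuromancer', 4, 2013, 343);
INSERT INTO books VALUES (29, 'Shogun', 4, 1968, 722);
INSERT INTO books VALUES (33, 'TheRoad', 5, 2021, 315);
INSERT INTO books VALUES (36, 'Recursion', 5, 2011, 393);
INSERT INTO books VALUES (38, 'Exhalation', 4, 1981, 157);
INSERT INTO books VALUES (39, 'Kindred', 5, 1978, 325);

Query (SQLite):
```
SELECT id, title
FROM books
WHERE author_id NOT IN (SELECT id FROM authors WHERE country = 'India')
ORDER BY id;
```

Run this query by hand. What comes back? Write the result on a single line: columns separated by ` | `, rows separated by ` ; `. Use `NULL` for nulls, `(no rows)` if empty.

Inner query: authors.id where country = 'India'.
Outer: keep books rows whose author_id is not in that set.
Inner query → {5}

11 | Neuromancer ; 22 | Piranesi ; 26 | Neuromancer ; 29 | Shogun ; 38 | Exhalation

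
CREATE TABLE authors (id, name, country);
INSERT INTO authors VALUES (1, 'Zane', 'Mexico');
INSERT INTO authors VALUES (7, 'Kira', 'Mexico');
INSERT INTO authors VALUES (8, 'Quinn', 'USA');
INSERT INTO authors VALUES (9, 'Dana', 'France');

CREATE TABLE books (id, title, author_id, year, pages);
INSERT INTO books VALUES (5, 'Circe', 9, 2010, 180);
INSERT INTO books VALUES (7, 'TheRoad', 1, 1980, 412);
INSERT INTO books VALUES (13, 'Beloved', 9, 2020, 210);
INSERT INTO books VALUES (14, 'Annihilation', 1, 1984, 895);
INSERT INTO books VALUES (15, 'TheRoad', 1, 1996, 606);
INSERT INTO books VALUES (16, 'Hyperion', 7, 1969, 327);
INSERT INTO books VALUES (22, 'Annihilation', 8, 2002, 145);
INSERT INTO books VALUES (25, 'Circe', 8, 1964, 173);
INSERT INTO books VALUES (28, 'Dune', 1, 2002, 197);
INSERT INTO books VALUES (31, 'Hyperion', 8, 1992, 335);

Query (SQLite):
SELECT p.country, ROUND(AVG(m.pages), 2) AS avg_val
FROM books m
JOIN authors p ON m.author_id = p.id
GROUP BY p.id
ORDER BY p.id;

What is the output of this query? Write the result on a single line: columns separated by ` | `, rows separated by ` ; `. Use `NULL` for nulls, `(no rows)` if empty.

Mexico | 527.5 ; Mexico | 327 ; USA | 217.67 ; France | 195

Join each books row to its authors via author_id.
Group joined rows by authors.id; compute ROUND(AVG(m.pages), 2) per group.
  1: ids {7, 14, 15, 28} → ROUND(AVG(m.pages), 2)=527.5
  7: ids {16} → ROUND(AVG(m.pages), 2)=327
  8: ids {22, 25, 31} → ROUND(AVG(m.pages), 2)=217.67
  9: ids {5, 13} → ROUND(AVG(m.pages), 2)=195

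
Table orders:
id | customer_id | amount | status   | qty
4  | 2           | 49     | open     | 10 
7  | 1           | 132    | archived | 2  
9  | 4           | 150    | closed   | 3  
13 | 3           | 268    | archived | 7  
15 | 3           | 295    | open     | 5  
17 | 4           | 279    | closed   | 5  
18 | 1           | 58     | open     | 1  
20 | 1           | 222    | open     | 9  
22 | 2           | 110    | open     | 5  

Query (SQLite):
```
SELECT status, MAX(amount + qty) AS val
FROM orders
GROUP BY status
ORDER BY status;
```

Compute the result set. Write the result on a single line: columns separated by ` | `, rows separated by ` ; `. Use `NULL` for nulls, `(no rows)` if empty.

For each row compute amount + qty.
Group by status; take MAX of the expression per group.
  archived: ids {7, 13} → MAX(amount + qty)=275
  closed: ids {9, 17} → MAX(amount + qty)=284
  open: ids {4, 15, 18, 20, 22} → MAX(amount + qty)=300

archived | 275 ; closed | 284 ; open | 300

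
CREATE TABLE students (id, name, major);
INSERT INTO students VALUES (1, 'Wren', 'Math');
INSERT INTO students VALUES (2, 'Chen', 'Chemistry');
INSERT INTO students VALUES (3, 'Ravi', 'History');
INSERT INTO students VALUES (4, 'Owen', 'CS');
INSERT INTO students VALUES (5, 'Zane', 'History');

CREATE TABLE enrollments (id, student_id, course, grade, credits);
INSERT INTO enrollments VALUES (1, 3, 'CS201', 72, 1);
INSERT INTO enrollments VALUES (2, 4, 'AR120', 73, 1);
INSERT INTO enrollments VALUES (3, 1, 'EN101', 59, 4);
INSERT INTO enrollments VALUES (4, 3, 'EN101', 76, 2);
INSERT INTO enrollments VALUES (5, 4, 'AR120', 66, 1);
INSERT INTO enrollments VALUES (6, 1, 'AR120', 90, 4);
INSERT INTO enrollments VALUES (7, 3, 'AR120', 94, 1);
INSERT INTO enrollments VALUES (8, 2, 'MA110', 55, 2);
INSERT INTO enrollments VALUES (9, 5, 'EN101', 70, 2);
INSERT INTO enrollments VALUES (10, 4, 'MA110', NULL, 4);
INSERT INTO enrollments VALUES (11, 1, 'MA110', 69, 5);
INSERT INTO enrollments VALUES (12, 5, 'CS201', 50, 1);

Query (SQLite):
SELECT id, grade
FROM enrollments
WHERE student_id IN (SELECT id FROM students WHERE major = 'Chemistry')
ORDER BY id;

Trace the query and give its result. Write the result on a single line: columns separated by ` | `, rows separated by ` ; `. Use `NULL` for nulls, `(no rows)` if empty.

Inner query: students.id where major = 'Chemistry'.
Outer: keep enrollments rows whose student_id is in that set.
Inner query → {2}

8 | 55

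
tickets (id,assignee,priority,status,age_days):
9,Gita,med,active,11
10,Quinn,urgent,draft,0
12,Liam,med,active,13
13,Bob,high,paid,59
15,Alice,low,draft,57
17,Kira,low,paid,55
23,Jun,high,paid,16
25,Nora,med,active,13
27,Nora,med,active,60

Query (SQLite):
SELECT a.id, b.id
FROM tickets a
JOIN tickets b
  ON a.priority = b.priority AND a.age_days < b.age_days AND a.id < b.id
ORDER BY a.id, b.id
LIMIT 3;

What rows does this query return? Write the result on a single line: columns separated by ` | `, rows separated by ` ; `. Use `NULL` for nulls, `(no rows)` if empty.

9 | 12 ; 9 | 25 ; 9 | 27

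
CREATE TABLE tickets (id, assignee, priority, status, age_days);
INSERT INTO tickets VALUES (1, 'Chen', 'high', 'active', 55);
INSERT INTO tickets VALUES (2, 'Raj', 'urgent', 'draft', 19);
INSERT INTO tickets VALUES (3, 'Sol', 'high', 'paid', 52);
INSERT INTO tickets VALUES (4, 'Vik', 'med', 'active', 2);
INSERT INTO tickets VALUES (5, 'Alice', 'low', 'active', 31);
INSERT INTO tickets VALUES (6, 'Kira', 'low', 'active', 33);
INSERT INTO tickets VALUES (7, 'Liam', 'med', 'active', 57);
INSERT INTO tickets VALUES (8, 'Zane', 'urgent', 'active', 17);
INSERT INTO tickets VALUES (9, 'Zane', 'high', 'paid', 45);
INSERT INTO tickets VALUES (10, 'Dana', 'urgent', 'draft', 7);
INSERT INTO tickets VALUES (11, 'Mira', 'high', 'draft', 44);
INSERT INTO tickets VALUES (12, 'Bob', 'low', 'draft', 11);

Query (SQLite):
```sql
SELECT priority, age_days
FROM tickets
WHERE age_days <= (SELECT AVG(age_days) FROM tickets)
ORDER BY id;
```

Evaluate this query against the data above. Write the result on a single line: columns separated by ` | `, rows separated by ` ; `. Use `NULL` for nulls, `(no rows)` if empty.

urgent | 19 ; med | 2 ; low | 31 ; urgent | 17 ; urgent | 7 ; low | 11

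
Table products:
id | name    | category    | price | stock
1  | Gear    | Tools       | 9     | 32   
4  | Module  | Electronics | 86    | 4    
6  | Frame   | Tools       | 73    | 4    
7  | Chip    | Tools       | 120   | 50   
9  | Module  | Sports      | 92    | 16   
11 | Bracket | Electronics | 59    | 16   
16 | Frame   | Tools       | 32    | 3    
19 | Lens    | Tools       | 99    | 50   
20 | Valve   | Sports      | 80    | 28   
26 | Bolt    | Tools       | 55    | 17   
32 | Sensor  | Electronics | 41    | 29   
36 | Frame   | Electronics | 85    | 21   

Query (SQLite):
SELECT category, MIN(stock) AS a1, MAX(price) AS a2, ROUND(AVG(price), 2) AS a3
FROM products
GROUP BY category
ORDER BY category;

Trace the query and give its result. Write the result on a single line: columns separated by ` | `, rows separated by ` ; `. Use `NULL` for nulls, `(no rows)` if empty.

Group products by category.
Per group compute: MIN(stock), MAX(price), ROUND(AVG(price), 2).
  Electronics: ids {4, 11, 32, 36} → MIN(stock)=4, MAX(price)=86, ROUND(AVG(price), 2)=67.75
  Sports: ids {9, 20} → MIN(stock)=16, MAX(price)=92, ROUND(AVG(price), 2)=86
  Tools: ids {1, 6, 7, 16, 19, 26} → MIN(stock)=3, MAX(price)=120, ROUND(AVG(price), 2)=64.67

Electronics | 4 | 86 | 67.75 ; Sports | 16 | 92 | 86 ; Tools | 3 | 120 | 64.67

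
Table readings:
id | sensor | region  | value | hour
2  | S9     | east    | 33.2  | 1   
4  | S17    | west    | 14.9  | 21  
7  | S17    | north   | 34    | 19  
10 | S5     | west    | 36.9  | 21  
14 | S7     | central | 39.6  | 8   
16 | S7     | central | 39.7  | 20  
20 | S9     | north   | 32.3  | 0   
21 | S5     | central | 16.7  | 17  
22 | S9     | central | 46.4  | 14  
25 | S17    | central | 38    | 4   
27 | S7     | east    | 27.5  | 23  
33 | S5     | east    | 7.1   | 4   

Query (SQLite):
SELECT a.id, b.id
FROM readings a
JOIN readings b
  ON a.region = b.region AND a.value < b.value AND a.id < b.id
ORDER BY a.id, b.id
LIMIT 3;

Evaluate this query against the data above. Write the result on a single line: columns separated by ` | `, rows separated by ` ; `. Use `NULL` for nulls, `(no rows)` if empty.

Pairs (a,b) with same region, a.value < b.value, a.id < b.id.
region groups: central:{14,16,21,22,25} east:{2,27,33} north:{7,20} west:{4,10}
Ordered by (a.id, b.id); first 3.

4 | 10 ; 14 | 16 ; 14 | 22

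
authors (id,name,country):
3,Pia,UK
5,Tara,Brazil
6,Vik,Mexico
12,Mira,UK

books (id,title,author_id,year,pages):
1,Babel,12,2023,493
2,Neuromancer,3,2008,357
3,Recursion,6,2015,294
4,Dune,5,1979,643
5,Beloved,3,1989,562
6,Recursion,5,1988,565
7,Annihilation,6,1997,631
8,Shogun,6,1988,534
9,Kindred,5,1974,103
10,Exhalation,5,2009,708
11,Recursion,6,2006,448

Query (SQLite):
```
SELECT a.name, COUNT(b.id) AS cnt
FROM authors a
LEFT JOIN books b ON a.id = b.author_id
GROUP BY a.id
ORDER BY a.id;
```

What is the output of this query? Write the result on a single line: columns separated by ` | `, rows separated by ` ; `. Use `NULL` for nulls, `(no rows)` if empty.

LEFT JOIN keeps every authors row; unmatched ones get NULL for books columns.
Group by authors.id and compute COUNT(b.id). COUNT(col) of an all-NULL group is 0.
  3: ids {2, 5} → COUNT(b.id)=2
  5: ids {4, 6, 9, 10} → COUNT(b.id)=4
  6: ids {3, 7, 8, 11} → COUNT(b.id)=4
  12: ids {1} → COUNT(b.id)=1

Pia | 2 ; Tara | 4 ; Vik | 4 ; Mira | 1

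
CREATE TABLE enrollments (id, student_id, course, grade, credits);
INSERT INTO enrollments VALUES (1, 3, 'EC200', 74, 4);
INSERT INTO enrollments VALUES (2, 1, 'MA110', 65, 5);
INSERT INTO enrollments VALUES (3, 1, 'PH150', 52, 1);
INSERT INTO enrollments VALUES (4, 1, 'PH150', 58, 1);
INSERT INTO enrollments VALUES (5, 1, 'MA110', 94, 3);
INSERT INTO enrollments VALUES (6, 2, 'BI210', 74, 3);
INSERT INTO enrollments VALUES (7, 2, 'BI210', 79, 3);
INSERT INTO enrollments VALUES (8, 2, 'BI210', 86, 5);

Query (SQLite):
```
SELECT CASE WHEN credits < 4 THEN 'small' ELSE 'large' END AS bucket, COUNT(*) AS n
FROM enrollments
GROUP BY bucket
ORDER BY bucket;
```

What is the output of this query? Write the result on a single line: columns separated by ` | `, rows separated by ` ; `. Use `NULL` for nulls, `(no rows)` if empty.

large | 3 ; small | 5

Bucket rows by credits < 4 → 'small' else 'large'; count each bucket.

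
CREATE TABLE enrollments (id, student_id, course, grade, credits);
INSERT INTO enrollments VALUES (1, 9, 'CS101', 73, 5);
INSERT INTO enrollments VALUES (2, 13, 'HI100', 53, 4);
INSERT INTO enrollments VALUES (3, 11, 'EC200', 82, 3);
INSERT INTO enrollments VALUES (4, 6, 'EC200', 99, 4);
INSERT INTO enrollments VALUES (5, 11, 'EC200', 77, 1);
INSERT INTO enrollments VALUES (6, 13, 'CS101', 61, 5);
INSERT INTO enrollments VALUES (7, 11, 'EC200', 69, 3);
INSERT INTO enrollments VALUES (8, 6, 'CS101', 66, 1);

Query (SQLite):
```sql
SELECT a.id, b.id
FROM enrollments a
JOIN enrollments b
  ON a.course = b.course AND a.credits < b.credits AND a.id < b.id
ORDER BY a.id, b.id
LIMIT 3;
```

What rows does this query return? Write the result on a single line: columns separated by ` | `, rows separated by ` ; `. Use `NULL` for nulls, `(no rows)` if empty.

3 | 4 ; 5 | 7

Pairs (a,b) with same course, a.credits < b.credits, a.id < b.id.
course groups: CS101:{1,6,8} EC200:{3,4,5,7} HI100:{2}
Ordered by (a.id, b.id); first 3.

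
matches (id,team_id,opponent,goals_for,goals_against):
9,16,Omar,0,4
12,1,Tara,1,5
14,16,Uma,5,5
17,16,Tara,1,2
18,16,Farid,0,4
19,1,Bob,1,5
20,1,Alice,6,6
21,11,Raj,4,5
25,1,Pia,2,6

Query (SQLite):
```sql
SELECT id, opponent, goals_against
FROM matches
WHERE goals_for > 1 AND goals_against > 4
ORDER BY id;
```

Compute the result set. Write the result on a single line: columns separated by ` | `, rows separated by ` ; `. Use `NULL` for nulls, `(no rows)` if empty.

goals_for > 1: ids {14, 20, 21, 25}
goals_against > 4: ids {12, 14, 19, 20, 21, 25}
Combine with AND.

14 | Uma | 5 ; 20 | Alice | 6 ; 21 | Raj | 5 ; 25 | Pia | 6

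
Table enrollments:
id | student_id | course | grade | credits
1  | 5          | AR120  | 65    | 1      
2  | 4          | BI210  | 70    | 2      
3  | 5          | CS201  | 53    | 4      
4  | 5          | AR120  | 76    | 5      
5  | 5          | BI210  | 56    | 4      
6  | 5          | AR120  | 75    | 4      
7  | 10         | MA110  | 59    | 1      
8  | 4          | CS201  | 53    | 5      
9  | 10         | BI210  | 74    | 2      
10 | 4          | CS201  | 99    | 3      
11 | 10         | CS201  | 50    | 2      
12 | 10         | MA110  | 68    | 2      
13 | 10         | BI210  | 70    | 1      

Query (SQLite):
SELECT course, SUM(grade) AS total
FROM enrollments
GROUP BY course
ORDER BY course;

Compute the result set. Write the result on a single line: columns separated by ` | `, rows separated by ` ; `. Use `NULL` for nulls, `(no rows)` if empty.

AR120 | 216 ; BI210 | 270 ; CS201 | 255 ; MA110 | 127

Partition enrollments by course; compute SUM(grade) within each group.
  AR120: ids {1, 4, 6} → SUM(grade)=216
  BI210: ids {2, 5, 9, 13} → SUM(grade)=270
  CS201: ids {3, 8, 10, 11} → SUM(grade)=255
  MA110: ids {7, 12} → SUM(grade)=127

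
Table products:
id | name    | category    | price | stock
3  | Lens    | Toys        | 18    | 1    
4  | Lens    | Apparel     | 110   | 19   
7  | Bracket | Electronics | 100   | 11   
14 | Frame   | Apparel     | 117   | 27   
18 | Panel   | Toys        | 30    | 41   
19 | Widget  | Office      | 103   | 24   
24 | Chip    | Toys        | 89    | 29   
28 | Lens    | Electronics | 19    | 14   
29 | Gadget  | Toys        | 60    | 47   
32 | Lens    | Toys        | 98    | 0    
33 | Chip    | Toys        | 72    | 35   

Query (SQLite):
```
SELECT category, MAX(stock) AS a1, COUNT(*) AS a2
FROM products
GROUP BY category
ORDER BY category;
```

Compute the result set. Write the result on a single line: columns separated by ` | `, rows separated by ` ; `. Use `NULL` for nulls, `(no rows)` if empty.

Group products by category.
Per group compute: MAX(stock), COUNT(*).
  Apparel: ids {4, 14} → MAX(stock)=27, COUNT(*)=2
  Electronics: ids {7, 28} → MAX(stock)=14, COUNT(*)=2
  Office: ids {19} → MAX(stock)=24, COUNT(*)=1
  Toys: ids {3, 18, 24, 29, 32, 33} → MAX(stock)=47, COUNT(*)=6

Apparel | 27 | 2 ; Electronics | 14 | 2 ; Office | 24 | 1 ; Toys | 47 | 6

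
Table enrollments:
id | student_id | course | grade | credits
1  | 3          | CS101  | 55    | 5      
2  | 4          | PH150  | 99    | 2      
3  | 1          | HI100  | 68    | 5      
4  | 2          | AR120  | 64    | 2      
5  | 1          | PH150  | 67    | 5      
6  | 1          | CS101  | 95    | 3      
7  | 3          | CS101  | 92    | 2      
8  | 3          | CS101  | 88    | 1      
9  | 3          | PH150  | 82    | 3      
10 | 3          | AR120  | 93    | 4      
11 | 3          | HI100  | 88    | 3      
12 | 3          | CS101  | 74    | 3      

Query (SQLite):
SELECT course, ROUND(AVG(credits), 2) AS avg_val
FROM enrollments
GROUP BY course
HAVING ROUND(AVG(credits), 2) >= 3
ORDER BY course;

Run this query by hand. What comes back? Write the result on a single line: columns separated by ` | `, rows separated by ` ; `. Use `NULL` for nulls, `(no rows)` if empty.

AR120 | 3 ; HI100 | 4 ; PH150 | 3.33

Partition enrollments by course; compute ROUND(AVG(credits), 2) within each group.
HAVING: keep groups where ROUND(AVG(credits), 2) >= 3.
  AR120: ids {4, 10} → ROUND(AVG(credits), 2)=3
  CS101: ids {1, 6, 7, 8, 12} → ROUND(AVG(credits), 2)=2.8
  HI100: ids {3, 11} → ROUND(AVG(credits), 2)=4
  PH150: ids {2, 5, 9} → ROUND(AVG(credits), 2)=3.33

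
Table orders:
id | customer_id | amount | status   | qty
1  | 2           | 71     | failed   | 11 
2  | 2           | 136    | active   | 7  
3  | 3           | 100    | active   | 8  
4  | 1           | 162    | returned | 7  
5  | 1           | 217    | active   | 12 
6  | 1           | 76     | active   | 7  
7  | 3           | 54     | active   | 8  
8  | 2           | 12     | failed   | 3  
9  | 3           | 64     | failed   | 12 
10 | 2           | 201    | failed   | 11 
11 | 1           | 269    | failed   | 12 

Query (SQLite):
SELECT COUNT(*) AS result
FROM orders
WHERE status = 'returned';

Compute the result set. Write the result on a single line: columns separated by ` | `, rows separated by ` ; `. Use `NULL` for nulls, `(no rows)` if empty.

Rows where status='returned' → qty values: [7].
COUNT(*) counts rows → 1.

1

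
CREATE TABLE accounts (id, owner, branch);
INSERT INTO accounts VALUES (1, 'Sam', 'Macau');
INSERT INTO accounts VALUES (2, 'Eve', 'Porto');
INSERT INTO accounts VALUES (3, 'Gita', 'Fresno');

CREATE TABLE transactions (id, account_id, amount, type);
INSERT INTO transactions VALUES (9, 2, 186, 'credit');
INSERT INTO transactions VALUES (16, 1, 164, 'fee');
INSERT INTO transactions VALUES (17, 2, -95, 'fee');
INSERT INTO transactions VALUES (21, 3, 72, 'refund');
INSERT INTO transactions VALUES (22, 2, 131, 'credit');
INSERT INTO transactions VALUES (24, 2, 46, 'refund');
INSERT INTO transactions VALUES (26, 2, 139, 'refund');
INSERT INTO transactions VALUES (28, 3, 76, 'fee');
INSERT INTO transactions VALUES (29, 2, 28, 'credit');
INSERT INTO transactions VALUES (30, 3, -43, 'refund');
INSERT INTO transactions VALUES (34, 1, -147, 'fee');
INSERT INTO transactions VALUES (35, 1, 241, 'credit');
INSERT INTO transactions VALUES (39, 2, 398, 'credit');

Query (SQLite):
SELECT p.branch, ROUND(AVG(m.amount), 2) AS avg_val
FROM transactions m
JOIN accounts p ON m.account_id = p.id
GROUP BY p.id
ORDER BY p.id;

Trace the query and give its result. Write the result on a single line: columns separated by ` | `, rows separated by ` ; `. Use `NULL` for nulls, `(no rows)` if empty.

Join each transactions row to its accounts via account_id.
Group joined rows by accounts.id; compute ROUND(AVG(m.amount), 2) per group.
  1: ids {16, 34, 35} → ROUND(AVG(m.amount), 2)=86
  2: ids {9, 17, 22, 24, 26, 29, 39} → ROUND(AVG(m.amount), 2)=119
  3: ids {21, 28, 30} → ROUND(AVG(m.amount), 2)=35

Macau | 86 ; Porto | 119 ; Fresno | 35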